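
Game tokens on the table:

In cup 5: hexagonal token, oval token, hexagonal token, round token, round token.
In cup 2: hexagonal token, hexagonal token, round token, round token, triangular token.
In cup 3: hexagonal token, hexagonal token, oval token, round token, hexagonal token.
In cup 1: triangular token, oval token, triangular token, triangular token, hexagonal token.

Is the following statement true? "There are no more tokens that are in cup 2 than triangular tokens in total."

tokens in cup 2: 5.
triangular tokens: 4.
The claim requires 5 ≤ 4, which does not hold.

False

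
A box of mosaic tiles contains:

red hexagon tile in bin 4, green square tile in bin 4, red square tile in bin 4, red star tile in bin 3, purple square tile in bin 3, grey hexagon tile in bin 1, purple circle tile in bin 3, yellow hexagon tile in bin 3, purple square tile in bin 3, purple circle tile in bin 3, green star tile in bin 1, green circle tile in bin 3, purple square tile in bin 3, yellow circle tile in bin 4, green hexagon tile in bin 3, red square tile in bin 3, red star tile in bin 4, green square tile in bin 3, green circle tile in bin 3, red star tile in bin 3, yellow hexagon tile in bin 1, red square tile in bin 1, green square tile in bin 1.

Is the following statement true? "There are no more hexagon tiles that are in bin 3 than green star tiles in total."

There are 2 hexagon tiles in bin 3.
There is 1 green star tile.
The claim requires 2 ≤ 1, which does not hold.

False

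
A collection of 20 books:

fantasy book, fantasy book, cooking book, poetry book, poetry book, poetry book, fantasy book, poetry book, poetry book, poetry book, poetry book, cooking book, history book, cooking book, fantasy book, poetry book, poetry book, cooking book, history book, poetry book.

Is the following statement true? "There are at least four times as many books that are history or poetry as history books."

There are 12 books that are history or poetry.
There are 2 history books.
The claim requires 12 ≥ 4 × 2 = 8, which holds.

True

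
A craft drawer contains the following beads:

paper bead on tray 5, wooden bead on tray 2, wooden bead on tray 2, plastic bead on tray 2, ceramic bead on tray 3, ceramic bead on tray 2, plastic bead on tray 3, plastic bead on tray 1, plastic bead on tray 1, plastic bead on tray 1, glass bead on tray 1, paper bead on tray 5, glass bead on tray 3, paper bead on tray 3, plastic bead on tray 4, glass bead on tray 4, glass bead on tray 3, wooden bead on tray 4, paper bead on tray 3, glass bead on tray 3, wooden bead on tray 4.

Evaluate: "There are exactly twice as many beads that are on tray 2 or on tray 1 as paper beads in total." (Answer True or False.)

There are 8 beads on tray 2 or on tray 1.
There are 4 paper beads.
The claim requires 8 = 2 × 4 = 8, which holds.

True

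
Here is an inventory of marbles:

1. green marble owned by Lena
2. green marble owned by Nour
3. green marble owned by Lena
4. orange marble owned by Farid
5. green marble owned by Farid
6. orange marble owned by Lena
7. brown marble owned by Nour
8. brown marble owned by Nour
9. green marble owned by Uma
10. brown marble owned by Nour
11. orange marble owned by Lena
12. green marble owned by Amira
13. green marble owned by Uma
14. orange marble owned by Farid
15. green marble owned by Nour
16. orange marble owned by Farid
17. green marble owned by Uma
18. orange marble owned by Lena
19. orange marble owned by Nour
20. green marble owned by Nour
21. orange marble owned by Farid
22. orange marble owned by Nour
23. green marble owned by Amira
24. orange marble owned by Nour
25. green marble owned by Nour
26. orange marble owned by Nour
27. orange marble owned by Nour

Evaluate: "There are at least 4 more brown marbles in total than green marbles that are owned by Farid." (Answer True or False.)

brown marbles: 3.
green marbles owned by Farid: 1.
The claim requires 3 − 1 = 2 ≥ 4, which does not hold.

False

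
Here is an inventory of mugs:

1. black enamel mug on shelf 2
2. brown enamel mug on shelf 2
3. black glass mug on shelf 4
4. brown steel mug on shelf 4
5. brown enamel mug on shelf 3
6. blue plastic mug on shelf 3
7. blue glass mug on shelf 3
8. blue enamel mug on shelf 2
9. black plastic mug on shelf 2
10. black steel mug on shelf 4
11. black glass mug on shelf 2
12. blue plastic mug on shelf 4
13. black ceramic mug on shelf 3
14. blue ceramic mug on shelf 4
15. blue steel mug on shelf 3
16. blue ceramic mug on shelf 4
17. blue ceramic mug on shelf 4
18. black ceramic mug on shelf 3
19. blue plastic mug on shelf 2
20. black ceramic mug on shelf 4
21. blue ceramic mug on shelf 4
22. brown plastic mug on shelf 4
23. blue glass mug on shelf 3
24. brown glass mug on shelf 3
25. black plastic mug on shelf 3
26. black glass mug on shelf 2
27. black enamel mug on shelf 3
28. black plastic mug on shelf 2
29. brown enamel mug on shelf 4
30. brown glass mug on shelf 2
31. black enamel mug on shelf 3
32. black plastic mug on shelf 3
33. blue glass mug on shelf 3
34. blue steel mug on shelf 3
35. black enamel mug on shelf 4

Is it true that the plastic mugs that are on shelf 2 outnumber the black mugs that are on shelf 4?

False

There are 3 plastic mugs on shelf 2.
There are 4 black mugs on shelf 4.
The claim requires 3 > 4, which does not hold.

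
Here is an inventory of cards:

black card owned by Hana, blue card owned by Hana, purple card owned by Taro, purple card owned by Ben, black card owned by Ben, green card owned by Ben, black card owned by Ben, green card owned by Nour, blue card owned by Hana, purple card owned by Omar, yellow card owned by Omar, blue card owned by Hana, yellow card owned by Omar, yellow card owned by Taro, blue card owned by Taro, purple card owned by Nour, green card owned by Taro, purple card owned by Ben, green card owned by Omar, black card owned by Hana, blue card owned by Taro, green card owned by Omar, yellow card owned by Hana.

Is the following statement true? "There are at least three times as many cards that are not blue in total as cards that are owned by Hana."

There are 18 cards that are not blue.
Count of cards owned by Hana: 6.
The claim requires 18 ≥ 3 × 6 = 18, which holds.

True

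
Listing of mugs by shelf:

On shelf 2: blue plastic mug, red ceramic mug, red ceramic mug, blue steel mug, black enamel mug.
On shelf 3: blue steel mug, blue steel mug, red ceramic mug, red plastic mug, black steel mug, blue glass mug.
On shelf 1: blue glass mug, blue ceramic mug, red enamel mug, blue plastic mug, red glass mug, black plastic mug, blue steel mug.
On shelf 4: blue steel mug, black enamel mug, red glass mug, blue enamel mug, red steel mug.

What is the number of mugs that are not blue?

12

Total mugs: 23; with the excluded value: 11; remaining 23 − 11 = 12.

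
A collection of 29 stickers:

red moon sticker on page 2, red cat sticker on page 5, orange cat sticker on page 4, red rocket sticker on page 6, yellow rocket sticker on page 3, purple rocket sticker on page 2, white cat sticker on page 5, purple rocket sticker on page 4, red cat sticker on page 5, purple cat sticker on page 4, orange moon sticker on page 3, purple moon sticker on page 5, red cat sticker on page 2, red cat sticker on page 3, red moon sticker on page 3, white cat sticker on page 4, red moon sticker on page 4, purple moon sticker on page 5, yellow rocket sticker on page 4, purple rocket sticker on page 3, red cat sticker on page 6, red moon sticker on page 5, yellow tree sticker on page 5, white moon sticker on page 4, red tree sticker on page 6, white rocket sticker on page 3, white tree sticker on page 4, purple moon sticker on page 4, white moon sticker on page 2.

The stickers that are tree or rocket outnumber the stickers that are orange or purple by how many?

stickers that are tree or rocket: 10.
stickers that are orange or purple: 9.
10 − 9 = 1.

1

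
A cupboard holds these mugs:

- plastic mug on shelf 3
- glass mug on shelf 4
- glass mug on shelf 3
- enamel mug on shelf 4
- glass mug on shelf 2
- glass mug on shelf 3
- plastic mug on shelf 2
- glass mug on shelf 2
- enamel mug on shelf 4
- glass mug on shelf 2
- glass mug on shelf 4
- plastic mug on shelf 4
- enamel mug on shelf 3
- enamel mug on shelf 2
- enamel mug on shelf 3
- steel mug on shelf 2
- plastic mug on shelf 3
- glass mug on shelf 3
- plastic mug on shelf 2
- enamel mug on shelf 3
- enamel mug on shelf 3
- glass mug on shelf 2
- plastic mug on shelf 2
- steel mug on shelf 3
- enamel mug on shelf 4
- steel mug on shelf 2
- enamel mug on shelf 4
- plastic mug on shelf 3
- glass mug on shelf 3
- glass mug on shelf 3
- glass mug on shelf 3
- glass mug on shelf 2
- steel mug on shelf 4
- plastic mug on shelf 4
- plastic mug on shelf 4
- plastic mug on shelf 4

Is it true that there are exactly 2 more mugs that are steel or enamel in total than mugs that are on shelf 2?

There are 13 mugs that are steel or enamel.
There are 11 mugs on shelf 2.
The claim requires 13 − 11 (= 2) to equal 2, which holds.

True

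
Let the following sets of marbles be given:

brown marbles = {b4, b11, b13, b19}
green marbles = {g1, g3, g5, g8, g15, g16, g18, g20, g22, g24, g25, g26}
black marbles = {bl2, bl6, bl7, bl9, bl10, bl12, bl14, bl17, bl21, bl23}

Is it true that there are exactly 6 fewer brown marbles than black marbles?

True

|brown marbles| = 4.
|black marbles| = 10.
The claim requires 10 − 4 (= 6) to equal 6, which holds.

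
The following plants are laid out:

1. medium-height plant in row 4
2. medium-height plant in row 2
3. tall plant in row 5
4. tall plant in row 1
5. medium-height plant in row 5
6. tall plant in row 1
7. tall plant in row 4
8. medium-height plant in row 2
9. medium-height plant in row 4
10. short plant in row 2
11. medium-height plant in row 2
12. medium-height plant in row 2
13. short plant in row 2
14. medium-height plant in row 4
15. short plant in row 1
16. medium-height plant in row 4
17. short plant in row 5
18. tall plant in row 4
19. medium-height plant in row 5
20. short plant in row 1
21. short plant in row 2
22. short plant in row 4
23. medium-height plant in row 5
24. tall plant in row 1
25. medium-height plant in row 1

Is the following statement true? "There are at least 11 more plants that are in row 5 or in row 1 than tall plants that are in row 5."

|plants in row 5 or in row 1| = 11.
|tall plants in row 5| = 1.
The claim requires 11 − 1 = 10 ≥ 11, which does not hold.

False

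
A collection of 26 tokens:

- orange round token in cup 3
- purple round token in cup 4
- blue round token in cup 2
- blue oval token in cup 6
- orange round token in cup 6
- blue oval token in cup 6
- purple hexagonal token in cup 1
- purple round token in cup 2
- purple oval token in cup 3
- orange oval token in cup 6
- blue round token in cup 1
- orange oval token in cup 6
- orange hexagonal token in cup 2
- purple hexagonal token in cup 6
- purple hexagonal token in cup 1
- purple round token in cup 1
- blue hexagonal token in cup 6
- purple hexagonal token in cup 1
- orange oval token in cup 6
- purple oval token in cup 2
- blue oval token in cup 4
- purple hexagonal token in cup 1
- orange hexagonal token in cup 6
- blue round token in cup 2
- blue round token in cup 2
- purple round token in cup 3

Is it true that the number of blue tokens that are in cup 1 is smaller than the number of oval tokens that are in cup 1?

blue tokens in cup 1: 1.
oval tokens in cup 1: 0.
The claim requires 1 < 0, which does not hold.

False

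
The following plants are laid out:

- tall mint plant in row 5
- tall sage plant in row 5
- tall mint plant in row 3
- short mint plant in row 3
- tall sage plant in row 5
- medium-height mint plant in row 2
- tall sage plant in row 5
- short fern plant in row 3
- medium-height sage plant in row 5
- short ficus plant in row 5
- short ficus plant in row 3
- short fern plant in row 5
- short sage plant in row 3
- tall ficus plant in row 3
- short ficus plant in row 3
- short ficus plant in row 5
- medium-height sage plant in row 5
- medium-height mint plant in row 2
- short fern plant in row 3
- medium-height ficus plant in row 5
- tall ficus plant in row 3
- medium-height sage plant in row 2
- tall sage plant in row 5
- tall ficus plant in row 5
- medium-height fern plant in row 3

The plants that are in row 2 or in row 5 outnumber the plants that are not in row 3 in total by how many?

plants in row 2 or in row 5: 15.
plants that are not in row 3: 15.
15 − 15 = 0.

0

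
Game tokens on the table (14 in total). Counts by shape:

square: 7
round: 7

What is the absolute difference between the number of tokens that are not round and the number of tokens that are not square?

0

tokens that are not round: 7. tokens that are not square: 7.
|7 − 7| = 7 − 7 = 0.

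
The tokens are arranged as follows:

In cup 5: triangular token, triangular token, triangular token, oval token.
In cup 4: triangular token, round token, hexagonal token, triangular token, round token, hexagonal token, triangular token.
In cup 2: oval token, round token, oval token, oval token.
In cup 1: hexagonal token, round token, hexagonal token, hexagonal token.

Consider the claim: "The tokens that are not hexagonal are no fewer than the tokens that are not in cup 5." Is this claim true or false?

|tokens that are not hexagonal| = 14.
|tokens that are not in cup 5| = 15.
The claim requires 14 ≥ 15, which does not hold.

False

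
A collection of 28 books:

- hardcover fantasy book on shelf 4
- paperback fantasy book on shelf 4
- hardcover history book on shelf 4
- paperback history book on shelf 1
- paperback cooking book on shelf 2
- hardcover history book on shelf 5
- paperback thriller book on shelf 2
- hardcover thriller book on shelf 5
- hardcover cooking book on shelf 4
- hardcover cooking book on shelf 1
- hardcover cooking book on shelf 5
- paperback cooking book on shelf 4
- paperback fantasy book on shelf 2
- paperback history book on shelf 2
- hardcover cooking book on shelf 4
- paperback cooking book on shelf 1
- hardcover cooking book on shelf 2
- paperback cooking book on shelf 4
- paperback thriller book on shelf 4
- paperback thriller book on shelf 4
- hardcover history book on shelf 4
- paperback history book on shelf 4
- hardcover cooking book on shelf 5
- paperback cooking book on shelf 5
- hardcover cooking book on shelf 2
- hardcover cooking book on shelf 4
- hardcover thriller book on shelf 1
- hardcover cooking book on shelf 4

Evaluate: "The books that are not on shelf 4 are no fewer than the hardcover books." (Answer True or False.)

True

|books that are not on shelf 4| = 15.
|hardcover books| = 15.
The claim requires 15 ≥ 15, which holds.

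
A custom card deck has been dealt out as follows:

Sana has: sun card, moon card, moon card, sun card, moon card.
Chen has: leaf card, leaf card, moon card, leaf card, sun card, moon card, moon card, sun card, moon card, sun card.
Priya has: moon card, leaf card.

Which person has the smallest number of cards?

Priya

Counts by player: Chen→10, Sana→5, Priya→2.
The minimum is 2, held uniquely by Priya.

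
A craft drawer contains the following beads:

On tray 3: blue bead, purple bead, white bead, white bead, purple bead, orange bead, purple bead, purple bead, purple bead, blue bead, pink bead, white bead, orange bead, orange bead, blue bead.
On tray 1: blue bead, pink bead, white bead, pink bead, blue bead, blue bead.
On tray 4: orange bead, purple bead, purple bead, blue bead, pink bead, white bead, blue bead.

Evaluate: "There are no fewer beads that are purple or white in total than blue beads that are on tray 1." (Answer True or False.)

True

beads that are purple or white: 12.
blue beads on tray 1: 3.
The claim requires 12 ≥ 3, which holds.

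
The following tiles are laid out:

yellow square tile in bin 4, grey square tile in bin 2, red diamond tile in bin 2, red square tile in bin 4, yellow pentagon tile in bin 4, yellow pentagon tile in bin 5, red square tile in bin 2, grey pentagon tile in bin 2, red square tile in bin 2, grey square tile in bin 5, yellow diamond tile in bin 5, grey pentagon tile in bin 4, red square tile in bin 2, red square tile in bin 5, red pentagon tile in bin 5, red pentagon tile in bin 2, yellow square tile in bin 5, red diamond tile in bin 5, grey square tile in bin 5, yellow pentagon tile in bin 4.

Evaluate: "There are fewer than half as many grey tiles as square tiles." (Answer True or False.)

grey tiles: 5.
square tiles: 10.
The claim requires 2 × 5 = 10 < 10, which does not hold.

False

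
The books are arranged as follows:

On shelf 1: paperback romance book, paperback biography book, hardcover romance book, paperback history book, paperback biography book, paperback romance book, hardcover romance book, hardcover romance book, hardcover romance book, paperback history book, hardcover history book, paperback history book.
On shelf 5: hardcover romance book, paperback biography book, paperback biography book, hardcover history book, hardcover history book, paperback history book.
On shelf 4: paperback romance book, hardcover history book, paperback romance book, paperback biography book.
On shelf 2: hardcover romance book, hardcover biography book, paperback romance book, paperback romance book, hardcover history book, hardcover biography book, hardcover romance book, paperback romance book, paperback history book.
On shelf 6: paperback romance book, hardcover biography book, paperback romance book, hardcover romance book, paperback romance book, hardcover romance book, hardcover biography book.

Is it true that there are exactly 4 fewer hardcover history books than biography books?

|hardcover history books| = 5.
|biography books| = 9.
The claim requires 9 − 5 (= 4) to equal 4, which holds.

True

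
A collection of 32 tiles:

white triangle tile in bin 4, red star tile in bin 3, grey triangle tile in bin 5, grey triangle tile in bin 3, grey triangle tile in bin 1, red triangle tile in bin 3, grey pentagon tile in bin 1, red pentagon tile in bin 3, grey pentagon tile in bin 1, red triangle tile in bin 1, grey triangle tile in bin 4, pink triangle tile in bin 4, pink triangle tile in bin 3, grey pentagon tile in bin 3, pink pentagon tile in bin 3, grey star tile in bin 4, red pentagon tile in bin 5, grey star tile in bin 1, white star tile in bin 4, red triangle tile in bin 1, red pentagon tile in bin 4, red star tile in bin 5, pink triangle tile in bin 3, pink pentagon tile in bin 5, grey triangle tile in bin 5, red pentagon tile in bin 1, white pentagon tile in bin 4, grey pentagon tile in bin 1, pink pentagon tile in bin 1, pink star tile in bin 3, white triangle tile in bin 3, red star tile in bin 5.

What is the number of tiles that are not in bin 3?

22

Total tiles: 32; with the excluded value: 10; remaining 32 − 10 = 22.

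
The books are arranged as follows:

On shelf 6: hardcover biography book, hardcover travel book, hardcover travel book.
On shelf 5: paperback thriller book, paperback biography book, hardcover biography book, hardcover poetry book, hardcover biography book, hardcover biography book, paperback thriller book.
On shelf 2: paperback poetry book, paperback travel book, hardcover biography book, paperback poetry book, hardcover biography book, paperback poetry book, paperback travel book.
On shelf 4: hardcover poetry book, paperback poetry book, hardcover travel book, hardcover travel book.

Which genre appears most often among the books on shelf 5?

Counts by genre (restricted to books on shelf 5): biography 4, thriller 2, poetry 1.
The maximum is 4, held uniquely by biography.

biography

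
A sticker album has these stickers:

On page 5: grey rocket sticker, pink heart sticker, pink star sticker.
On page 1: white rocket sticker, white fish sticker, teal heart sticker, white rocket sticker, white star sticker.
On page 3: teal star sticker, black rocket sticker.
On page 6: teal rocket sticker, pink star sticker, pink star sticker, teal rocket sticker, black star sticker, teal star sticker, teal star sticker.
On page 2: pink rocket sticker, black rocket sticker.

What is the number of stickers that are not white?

15

Total stickers: 19; with the excluded value: 4; remaining 19 − 4 = 15.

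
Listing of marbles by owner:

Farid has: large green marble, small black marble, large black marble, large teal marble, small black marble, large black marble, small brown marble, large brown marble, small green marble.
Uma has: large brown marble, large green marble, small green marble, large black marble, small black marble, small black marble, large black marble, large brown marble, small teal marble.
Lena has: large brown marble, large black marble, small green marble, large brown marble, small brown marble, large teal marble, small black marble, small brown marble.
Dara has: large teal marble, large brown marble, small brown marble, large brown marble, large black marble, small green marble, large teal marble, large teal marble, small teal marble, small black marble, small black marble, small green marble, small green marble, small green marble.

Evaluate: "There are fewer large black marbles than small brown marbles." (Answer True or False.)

False

There are 6 large black marbles.
There are 4 small brown marbles.
The claim requires 6 < 4, which does not hold.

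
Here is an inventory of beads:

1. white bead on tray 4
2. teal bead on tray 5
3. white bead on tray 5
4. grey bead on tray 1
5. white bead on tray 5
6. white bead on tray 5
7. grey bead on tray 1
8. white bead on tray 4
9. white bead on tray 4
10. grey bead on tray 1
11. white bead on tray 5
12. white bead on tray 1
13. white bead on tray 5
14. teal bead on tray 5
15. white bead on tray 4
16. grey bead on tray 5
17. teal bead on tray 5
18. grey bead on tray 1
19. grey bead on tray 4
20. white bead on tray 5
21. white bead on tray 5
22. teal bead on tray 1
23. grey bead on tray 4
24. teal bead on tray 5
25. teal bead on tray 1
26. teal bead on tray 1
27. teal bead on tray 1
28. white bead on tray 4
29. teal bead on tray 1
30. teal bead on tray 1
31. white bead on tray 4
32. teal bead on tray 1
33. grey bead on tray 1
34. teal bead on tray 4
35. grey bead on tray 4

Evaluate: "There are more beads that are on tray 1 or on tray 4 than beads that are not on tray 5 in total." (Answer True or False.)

|beads on tray 1 or on tray 4| = 23.
|beads that are not on tray 5| = 23.
The claim requires 23 > 23, which does not hold.

False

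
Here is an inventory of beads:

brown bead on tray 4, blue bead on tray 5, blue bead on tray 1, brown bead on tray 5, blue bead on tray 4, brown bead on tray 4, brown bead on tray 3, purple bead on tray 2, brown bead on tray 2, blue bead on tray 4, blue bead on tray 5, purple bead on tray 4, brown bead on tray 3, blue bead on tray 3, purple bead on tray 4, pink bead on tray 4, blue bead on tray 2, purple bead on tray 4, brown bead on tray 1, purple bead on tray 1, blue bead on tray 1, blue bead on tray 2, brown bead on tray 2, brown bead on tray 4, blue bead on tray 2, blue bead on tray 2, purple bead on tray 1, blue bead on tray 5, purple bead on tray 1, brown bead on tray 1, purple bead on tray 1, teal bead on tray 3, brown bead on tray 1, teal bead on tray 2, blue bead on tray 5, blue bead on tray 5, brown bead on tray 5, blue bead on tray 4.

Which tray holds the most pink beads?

tray 4

Counts by tray (restricted to pink beads): tray 4→1, tray 5→0, tray 1→0, tray 3→0, tray 2→0.
The maximum is 1, held uniquely by tray 4.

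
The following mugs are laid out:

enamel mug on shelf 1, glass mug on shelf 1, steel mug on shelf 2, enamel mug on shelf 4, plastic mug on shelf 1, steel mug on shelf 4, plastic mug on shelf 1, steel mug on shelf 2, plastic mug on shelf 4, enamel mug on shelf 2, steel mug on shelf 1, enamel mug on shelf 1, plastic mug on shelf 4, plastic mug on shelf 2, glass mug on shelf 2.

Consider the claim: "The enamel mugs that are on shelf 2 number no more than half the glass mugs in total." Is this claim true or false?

True

|enamel mugs on shelf 2| = 1.
|glass mugs| = 2.
The claim requires 2 × 1 = 2 ≤ 2, which holds.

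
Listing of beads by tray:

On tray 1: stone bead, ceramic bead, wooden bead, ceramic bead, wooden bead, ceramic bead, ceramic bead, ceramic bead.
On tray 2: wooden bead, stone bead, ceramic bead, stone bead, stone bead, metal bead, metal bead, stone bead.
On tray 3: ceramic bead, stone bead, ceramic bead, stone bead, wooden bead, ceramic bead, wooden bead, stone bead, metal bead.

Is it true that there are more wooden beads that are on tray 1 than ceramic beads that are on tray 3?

wooden beads on tray 1: 2.
ceramic beads on tray 3: 3.
The claim requires 2 > 3, which does not hold.

False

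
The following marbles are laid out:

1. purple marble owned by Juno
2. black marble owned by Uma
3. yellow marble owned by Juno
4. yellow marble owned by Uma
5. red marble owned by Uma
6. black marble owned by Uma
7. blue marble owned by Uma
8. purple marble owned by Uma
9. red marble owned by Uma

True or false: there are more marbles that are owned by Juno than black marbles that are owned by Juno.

True

marbles owned by Juno: 2.
black marbles owned by Juno: 0.
The claim requires 2 > 0, which holds.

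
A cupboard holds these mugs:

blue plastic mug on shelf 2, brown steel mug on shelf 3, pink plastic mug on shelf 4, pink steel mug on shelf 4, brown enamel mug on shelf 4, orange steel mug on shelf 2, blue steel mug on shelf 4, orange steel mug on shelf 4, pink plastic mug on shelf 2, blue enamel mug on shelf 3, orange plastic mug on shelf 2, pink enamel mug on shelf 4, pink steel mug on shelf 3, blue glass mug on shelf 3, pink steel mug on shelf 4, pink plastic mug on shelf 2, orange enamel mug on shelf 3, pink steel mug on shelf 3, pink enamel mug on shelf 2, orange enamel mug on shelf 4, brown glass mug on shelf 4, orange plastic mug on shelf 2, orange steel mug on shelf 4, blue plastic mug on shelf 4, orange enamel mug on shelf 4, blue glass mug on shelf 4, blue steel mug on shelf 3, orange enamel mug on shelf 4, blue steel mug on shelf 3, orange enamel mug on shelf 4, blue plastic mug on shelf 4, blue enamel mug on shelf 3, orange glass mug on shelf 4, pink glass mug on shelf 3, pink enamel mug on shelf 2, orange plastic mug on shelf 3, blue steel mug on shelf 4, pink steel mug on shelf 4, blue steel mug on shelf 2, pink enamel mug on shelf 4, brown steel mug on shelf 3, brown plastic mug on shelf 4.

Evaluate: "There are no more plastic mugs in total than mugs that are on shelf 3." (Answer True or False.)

There are 10 plastic mugs.
There are 12 mugs on shelf 3.
The claim requires 10 ≤ 12, which holds.

True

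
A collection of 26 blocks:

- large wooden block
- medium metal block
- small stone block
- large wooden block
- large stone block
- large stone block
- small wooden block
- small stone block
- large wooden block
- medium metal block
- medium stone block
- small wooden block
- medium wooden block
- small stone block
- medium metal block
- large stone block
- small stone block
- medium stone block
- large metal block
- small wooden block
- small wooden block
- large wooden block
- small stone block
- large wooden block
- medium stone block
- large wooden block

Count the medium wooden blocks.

1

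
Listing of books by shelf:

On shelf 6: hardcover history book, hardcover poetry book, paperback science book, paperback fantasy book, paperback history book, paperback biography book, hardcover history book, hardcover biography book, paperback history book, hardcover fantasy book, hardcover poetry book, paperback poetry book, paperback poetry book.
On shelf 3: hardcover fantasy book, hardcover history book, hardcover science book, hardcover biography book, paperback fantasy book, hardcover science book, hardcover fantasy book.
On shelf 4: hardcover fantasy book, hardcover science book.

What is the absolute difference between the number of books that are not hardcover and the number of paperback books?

0

books that are not hardcover: 8. paperback books: 8.
|8 − 8| = 8 − 8 = 0.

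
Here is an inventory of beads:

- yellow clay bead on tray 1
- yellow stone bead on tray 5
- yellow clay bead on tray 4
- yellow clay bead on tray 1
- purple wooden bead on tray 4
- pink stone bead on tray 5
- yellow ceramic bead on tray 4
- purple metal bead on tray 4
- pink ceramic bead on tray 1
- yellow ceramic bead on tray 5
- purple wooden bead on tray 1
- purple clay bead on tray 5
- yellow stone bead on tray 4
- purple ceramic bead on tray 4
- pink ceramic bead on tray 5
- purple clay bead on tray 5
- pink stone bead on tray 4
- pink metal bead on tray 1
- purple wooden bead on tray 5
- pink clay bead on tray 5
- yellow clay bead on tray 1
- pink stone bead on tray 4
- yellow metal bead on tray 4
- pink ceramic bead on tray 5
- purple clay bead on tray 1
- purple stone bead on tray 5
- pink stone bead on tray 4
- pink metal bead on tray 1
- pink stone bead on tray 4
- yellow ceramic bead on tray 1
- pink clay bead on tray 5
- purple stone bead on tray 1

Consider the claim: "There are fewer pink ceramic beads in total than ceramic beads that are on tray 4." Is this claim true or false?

There are 3 pink ceramic beads.
There are 2 ceramic beads on tray 4.
The claim requires 3 < 2, which does not hold.

False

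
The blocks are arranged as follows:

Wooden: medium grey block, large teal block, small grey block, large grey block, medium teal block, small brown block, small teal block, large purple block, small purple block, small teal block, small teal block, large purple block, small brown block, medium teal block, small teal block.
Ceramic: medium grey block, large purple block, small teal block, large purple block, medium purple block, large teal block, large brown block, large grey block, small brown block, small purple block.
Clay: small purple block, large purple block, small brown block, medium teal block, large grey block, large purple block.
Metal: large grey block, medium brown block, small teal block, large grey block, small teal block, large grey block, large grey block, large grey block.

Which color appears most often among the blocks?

teal

Counts by color: teal 12, grey 11, purple 10, brown 6.
The maximum is 12, held uniquely by teal.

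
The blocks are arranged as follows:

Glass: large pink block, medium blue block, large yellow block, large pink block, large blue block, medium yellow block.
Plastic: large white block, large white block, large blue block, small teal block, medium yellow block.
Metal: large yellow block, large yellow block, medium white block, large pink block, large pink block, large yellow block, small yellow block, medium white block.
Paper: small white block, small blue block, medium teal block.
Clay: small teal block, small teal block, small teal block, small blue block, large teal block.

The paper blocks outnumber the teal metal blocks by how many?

paper blocks: 3.
teal metal blocks: 0.
3 − 0 = 3.

3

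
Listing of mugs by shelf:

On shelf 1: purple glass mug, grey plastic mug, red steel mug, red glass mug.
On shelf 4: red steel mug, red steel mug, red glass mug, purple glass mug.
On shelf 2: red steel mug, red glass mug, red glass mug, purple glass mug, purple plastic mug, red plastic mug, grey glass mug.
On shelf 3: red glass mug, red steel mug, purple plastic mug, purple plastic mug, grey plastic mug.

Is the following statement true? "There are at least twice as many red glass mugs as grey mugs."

False

red glass mugs: 5.
grey mugs: 3.
The claim requires 5 ≥ 2 × 3 = 6, which does not hold.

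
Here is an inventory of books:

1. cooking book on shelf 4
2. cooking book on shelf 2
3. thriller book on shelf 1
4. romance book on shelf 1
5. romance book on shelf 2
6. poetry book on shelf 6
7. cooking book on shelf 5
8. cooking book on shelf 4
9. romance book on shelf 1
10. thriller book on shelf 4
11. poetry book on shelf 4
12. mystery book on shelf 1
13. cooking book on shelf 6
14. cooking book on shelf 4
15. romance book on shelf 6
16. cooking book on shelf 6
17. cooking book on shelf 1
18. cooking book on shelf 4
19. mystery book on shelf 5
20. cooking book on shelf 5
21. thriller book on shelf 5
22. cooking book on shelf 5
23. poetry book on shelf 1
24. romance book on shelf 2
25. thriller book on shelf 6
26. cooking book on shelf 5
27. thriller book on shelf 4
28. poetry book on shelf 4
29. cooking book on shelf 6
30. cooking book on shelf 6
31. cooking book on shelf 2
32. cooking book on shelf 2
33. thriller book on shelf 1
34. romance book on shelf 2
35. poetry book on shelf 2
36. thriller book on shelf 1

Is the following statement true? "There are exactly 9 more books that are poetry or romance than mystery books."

True

books that are poetry or romance: 11.
mystery books: 2.
The claim requires 11 − 2 (= 9) to equal 9, which holds.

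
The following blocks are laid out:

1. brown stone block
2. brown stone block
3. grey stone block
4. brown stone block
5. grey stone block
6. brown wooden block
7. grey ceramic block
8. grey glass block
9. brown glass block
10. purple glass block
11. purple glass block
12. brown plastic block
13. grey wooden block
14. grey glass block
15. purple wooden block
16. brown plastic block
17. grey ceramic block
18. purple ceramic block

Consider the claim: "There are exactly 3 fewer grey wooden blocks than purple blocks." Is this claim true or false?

True

There is 1 grey wooden block.
There are 4 purple blocks.
The claim requires 4 − 1 (= 3) to equal 3, which holds.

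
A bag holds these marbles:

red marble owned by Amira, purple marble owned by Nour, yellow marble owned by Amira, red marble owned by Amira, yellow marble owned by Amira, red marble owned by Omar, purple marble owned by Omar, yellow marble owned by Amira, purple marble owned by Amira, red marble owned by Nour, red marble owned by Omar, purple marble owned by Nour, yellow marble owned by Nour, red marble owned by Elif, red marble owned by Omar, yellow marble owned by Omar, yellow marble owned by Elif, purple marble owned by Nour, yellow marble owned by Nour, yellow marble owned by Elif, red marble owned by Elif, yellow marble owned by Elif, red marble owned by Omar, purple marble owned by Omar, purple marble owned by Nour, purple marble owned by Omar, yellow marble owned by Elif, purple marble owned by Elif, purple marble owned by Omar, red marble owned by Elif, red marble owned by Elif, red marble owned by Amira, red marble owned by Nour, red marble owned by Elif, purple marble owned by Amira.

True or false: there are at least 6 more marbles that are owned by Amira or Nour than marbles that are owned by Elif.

True

marbles owned by Amira or Nour: 16.
marbles owned by Elif: 10.
The claim requires 16 − 10 = 6 ≥ 6, which holds.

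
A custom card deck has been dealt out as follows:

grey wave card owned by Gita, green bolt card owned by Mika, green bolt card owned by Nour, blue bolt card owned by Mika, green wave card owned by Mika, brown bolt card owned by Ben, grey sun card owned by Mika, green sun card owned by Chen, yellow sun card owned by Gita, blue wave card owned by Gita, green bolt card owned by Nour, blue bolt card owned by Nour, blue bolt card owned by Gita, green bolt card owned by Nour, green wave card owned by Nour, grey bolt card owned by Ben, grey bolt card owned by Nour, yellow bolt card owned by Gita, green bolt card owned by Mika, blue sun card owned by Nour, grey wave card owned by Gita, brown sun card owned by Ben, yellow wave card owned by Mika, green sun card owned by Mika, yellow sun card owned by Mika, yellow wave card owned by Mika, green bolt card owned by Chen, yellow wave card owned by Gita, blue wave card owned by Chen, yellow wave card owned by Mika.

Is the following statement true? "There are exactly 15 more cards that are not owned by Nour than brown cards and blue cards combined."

True

Count of cards that are not owned by Nour: 23.
brown cards: 2; blue cards: 6; combined: 2 + 6 = 8.
The claim requires 23 − 8 (= 15) to equal 15, which holds.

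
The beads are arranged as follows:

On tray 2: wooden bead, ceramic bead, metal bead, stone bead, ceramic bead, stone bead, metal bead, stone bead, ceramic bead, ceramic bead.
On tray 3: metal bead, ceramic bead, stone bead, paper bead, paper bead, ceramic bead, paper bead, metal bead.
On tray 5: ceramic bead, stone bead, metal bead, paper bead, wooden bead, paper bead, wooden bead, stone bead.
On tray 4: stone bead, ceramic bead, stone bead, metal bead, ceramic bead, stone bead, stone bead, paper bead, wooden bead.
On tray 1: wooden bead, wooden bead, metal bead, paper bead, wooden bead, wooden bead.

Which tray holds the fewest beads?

Counts by tray: tray 2→10, tray 4→9, tray 5→8, tray 3→8, tray 1→6.
The minimum is 6, held uniquely by tray 1.

tray 1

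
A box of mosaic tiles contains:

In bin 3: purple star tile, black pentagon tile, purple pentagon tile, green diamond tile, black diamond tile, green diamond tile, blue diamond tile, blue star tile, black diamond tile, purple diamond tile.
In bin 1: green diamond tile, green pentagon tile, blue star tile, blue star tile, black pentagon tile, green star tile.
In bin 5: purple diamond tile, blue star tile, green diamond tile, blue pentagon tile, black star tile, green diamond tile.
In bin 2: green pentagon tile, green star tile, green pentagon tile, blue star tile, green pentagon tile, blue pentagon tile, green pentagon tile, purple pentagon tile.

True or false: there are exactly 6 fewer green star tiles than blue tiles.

True

|green star tiles| = 2.
|blue tiles| = 8.
The claim requires 8 − 2 (= 6) to equal 6, which holds.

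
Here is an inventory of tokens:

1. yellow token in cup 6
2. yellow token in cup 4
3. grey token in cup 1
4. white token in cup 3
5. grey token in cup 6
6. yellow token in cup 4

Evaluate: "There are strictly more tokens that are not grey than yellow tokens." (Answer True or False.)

tokens that are not grey: 4.
yellow tokens: 3.
The claim requires 4 > 3, which holds.

True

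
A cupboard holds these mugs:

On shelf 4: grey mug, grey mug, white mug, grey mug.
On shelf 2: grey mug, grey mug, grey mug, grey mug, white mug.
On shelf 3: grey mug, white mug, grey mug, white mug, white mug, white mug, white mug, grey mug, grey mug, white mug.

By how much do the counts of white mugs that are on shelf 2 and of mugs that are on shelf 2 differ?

4

white mugs on shelf 2: 1. mugs on shelf 2: 5.
|1 − 5| = 5 − 1 = 4.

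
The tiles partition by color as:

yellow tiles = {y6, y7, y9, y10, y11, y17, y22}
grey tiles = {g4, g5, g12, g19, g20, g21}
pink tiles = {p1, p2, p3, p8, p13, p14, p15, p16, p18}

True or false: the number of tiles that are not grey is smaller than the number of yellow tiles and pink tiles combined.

tiles that are not grey: 16.
yellow tiles: 7; pink tiles: 9; combined: 7 + 9 = 16.
The claim requires 16 < 16, which does not hold.

False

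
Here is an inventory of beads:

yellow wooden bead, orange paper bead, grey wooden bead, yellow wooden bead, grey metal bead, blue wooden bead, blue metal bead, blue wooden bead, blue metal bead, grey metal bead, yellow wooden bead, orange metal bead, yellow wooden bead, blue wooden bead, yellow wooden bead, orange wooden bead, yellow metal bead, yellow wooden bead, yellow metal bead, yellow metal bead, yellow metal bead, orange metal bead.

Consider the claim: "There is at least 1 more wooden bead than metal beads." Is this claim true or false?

|wooden beads| = 11.
|metal beads| = 10.
The claim requires 11 − 10 = 1 ≥ 1, which holds.

True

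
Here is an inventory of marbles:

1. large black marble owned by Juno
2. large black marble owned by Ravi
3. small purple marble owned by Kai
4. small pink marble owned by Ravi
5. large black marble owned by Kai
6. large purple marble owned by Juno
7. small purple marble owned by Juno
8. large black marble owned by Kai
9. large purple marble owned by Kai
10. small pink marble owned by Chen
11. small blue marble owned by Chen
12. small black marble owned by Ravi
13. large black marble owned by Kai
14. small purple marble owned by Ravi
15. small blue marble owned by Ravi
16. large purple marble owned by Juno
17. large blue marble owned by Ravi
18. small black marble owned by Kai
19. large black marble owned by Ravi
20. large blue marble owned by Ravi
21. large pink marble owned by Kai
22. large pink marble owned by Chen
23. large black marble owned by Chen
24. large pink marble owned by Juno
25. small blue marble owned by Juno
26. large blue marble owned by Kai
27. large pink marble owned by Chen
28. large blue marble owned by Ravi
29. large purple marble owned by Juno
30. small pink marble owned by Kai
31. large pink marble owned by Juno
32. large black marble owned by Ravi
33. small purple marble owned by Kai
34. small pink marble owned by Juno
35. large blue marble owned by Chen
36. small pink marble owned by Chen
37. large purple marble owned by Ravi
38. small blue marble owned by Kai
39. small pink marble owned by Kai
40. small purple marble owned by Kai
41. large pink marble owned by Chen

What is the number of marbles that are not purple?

Total marbles: 41; with the excluded value: 10; remaining 41 − 10 = 31.

31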